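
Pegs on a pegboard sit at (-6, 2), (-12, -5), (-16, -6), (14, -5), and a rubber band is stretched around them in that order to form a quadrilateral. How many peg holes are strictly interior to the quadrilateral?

Using the shoelace formula, 2A = |[(-6)·(-5) − (-12)·2] + [(-12)·(-6) − (-16)·(-5)] + [(-16)·(-5) − 14·(-6)] + [14·2 − (-6)·(-5)]| = 208, so the area is 104.
The number of boundary lattice points is Σ gcd(|Δx|,|Δy|) = gcd(6,7) + gcd(4,1) + gcd(30,1) + gcd(20,7) = 1+1+1+1 = 4.
Pick's theorem gives I = A − B/2 + 1 = 104 − 4/2 + 1 = 103.

103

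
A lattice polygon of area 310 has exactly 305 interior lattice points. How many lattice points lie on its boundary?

Pick's theorem gives A = I + B/2 − 1, so B = 2(A − I + 1) = 2(310 − 305 + 1) = 12.

12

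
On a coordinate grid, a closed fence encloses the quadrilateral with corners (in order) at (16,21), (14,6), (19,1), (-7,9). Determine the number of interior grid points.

202

By the shoelace formula, twice the signed area is |(16·6 − 14·21) + (14·1 − 19·6) + (19·9 − (-7)·1) + ((-7)·21 − 16·9)| = 411, so the area is 411/2.
The number of boundary lattice points is Σ gcd(|Δx|,|Δy|) = gcd(2,15) + gcd(5,5) + gcd(26,8) + gcd(23,12) = 1+5+2+1 = 9.
By Pick's theorem A = I + B/2 − 1, so I = 411/2 − 9/2 + 1 = 202.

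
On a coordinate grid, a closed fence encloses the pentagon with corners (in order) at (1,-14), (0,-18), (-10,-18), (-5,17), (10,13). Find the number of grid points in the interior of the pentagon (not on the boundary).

Using the shoelace formula, 2A = |[1·(-18) − 0·(-14)] + [0·(-18) − (-10)·(-18)] + [(-10)·17 − (-5)·(-18)] + [(-5)·13 − 10·17] + [10·(-14) − 1·13]| = 846, so the area is 423.
The number of boundary lattice points is Σ gcd(|Δx|,|Δy|) = gcd(1,4) + gcd(10,0) + gcd(5,35) + gcd(15,4) + gcd(9,27) = 1+10+5+1+9 = 26.
By Pick's theorem A = I + B/2 − 1, so I = 423 − 26/2 + 1 = 411.

411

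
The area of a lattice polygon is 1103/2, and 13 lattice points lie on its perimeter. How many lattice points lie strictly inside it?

546

From Pick's theorem, I = A − B/2 + 1 = 1103/2 − 13/2 + 1 = 546.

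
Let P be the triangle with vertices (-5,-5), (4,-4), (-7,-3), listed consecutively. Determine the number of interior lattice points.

The shoelace formula gives twice the area as |((-5)·(-4) − 4·(-5)) + (4·(-3) − (-7)·(-4)) + ((-7)·(-5) − (-5)·(-3))| = 20, so the area is 10.
Along each edge there are gcd(|Δx|,|Δy|)+1 lattice points, so counting each shared vertex once the boundary has gcd(9,1) + gcd(11,1) + gcd(2,2) = 1+1+2 = 4.
By Pick's theorem A = I + B/2 − 1, so I = 10 − 4/2 + 1 = 9.

9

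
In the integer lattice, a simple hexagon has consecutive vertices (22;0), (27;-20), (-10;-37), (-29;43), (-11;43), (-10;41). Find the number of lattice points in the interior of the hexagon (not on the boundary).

Using the shoelace formula, 2A = |(22·(-20) − 27·0) + (27·(-37) − (-10)·(-20)) + ((-10)·43 − (-29)·(-37)) + ((-29)·43 − (-11)·43) + ((-11)·41 − (-10)·43) + ((-10)·0 − 22·41)| = 4839, so the area is 2419.5.
The number of boundary lattice points is Σ gcd(|Δx|,|Δy|) = gcd(5,20) + gcd(37,17) + gcd(19,80) + gcd(18,0) + gcd(1,2) + gcd(32,41) = 5+1+1+18+1+1 = 27.
By Pick's theorem A = I + B/2 − 1, so I = 2419.5 − 27/2 + 1 = 2407.

2407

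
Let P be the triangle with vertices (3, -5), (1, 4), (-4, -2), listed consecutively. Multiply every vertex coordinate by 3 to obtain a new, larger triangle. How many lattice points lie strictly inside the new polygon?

By the shoelace formula, twice the signed area is |[3·4 − 1·(-5)] + [1·(-2) − (-4)·4] + [(-4)·(-5) − 3·(-2)]| = 57, so the area is 57/2.
The number of boundary lattice points is Σ gcd(|Δx|,|Δy|) = gcd(2,9) + gcd(5,6) + gcd(7,3) = 1+1+1 = 3.
Scaling by 3 multiplies the area by 3² = 9 (so the new area is 256.5) and multiplies the boundary lattice-point count by 3, giving 9.
By Pick's theorem, the interior count of the dilated polygon is 256.5 − 9/2 + 1 = 253.

253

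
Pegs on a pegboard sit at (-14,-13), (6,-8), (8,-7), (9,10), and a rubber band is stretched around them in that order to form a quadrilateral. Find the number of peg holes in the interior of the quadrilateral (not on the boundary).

175

Using the shoelace formula, 2A = |[(-14)·(-8) − 6·(-13)] + [6·(-7) − 8·(-8)] + [8·10 − 9·(-7)] + [9·(-13) − (-14)·10]| = 378, so the area is 189.
The number of boundary lattice points is Σ gcd(|Δx|,|Δy|) = gcd(20,5) + gcd(2,1) + gcd(1,17) + gcd(23,23) = 5+1+1+23 = 30.
By Pick's theorem A = I + B/2 − 1, so I = 189 − 30/2 + 1 = 175.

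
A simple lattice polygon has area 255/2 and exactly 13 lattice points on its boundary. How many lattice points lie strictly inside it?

122

Pick's theorem A = I + B/2 − 1 rearranges to I = A − B/2 + 1 = 255/2 − 13/2 + 1 = 122.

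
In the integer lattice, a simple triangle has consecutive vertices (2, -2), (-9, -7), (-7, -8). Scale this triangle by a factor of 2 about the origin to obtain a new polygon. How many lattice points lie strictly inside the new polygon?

38

The shoelace formula gives twice the area as |[2·(-7) − (-9)·(-2)] + [(-9)·(-8) − (-7)·(-7)] + [(-7)·(-2) − 2·(-8)]| = 21, so the area is 21/2.
Along each edge there are gcd(|Δx|,|Δy|)+1 lattice points, so counting each shared vertex once the boundary has gcd(11,5) + gcd(2,1) + gcd(9,6) = 1+1+3 = 5.
Scaling by 2 multiplies the area by 2² = 4 (so the new area is 42) and multiplies the boundary lattice-point count by 2, giving 10.
By Pick's theorem, the interior count of the dilated polygon is 42 − 10/2 + 1 = 38.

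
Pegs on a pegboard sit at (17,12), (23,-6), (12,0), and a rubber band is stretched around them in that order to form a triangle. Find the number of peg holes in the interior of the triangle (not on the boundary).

The shoelace formula gives twice the area as |[17·(-6) − 23·12] + [23·0 − 12·(-6)] + [12·12 − 17·0]| = 162, so the area is 81.
Along each edge there are gcd(|Δx|,|Δy|)+1 lattice points, so counting each shared vertex once the boundary has gcd(6,18) + gcd(11,6) + gcd(5,12) = 6+1+1 = 8.
Pick's theorem gives I = A − B/2 + 1 = 81 − 8/2 + 1 = 78.

78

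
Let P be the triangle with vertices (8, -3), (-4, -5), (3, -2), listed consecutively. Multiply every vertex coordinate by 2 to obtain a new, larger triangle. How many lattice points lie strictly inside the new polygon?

41

By the shoelace formula, twice the signed area is |[8·(-5) − (-4)·(-3)] + [(-4)·(-2) − 3·(-5)] + [3·(-3) − 8·(-2)]| = 22, so the area is 11.
Along each edge there are gcd(|Δx|,|Δy|)+1 lattice points, so counting each shared vertex once the boundary has gcd(12,2) + gcd(7,3) + gcd(5,1) = 2+1+1 = 4.
Scaling by 2 multiplies the area by 2² = 4 (so the new area is 44) and multiplies the boundary lattice-point count by 2, giving 8.
By Pick's theorem, the interior count of the dilated polygon is 44 − 8/2 + 1 = 41.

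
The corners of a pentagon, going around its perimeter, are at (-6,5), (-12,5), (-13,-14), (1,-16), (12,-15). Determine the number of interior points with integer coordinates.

311

Using the shoelace formula, 2A = |((-6)·5 − (-12)·5) + ((-12)·(-14) − (-13)·5) + ((-13)·(-16) − 1·(-14)) + (1·(-15) − 12·(-16)) + (12·5 − (-6)·(-15))| = 632, so the area is 316.
Summing gcd(|Δx|,|Δy|) over the edges gives the boundary count: gcd(6,0) + gcd(1,19) + gcd(14,2) + gcd(11,1) + gcd(18,20) = 6+1+2+1+2 = 12.
By Pick's theorem A = I + B/2 − 1, so I = 316 − 12/2 + 1 = 311.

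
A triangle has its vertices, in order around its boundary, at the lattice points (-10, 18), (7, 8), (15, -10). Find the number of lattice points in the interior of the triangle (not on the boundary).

The shoelace formula gives twice the area as |((-10)·8 − 7·18) + (7·(-10) − 15·8) + (15·18 − (-10)·(-10))| = 226, so the area is 113.
The number of boundary lattice points is Σ gcd(|Δx|,|Δy|) = gcd(17,10) + gcd(8,18) + gcd(25,28) = 1+2+1 = 4.
Pick's theorem gives I = A − B/2 + 1 = 113 − 4/2 + 1 = 112.

112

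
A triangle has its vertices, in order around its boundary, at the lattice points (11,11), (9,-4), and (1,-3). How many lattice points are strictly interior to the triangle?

The shoelace formula gives twice the area as |(11·(-4) − 9·11) + (9·(-3) − 1·(-4)) + (1·11 − 11·(-3))| = 122, so the area is 61.
The number of boundary lattice points is Σ gcd(|Δx|,|Δy|) = gcd(2,15) + gcd(8,1) + gcd(10,14) = 1+1+2 = 4.
By Pick's theorem A = I + B/2 − 1, so I = 61 − 4/2 + 1 = 60.

60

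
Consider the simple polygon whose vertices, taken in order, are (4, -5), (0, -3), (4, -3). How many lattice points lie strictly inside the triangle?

1

The shoelace formula gives twice the area as |[4·(-3) − 0·(-5)] + [0·(-3) − 4·(-3)] + [4·(-5) − 4·(-3)]| = 8, so the area is 4.
Summing gcd(|Δx|,|Δy|) over the edges gives the boundary count: gcd(4,2) + gcd(4,0) + gcd(0,2) = 2+4+2 = 8.
By Pick's theorem A = I + B/2 − 1, so I = 4 − 8/2 + 1 = 1.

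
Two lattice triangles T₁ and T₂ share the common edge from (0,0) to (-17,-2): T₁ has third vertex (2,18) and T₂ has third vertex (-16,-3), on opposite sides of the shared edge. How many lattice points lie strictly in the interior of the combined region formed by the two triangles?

159

The union is the simple quadrilateral with vertices (0,0), (2,18), (-17,-2), (-16,-3) in order.
By the shoelace formula, twice the signed area is |(0·18 − 2·0) + (2·(-2) − (-17)·18) + ((-17)·(-3) − (-16)·(-2)) + ((-16)·0 − 0·(-3))| = 321, so the area is 160.5.
The number of boundary lattice points is Σ gcd(|Δx|,|Δy|) = gcd(2,18) + gcd(19,20) + gcd(1,1) + gcd(16,3) = 2+1+1+1 = 5.
By Pick's theorem I = A − B/2 + 1 = 160.5 − 5/2 + 1 = 159.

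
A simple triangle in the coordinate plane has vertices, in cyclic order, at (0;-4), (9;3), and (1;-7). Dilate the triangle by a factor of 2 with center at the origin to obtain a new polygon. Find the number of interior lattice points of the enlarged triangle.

The shoelace formula gives twice the area as |[0·3 − 9·(-4)] + [9·(-7) − 1·3] + [1·(-4) − 0·(-7)]| = 34, so the area is 17.
Along each edge there are gcd(|Δx|,|Δy|)+1 lattice points, so counting each shared vertex once the boundary has gcd(9,7) + gcd(8,10) + gcd(1,3) = 1+2+1 = 4.
Scaling by 2 multiplies the area by 2² = 4 (so the new area is 68) and multiplies the boundary lattice-point count by 2, giving 8.
By Pick's theorem, the interior count of the dilated polygon is 68 − 8/2 + 1 = 65.

65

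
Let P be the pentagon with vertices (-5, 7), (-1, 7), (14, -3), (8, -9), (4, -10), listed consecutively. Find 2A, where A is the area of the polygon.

Using the shoelace formula, 2A = |((-5)·7 − (-1)·7) + ((-1)·(-3) − 14·7) + (14·(-9) − 8·(-3)) + (8·(-10) − 4·(-9)) + (4·7 − (-5)·(-10))| = 291, so the area is 145.5.

291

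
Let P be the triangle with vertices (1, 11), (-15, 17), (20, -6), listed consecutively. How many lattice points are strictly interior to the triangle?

78

By the shoelace formula, twice the signed area is |(1·17 − (-15)·11) + ((-15)·(-6) − 20·17) + (20·11 − 1·(-6))| = 158, so the area is 79.
The number of boundary lattice points is Σ gcd(|Δx|,|Δy|) = gcd(16,6) + gcd(35,23) + gcd(19,17) = 2+1+1 = 4.
By Pick's theorem A = I + B/2 − 1, so I = 79 − 4/2 + 1 = 78.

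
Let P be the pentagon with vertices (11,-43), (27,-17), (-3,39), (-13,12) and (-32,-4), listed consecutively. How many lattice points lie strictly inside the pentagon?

2149

By the shoelace formula, twice the signed area is |[11·(-17) − 27·(-43)] + [27·39 − (-3)·(-17)] + [(-3)·12 − (-13)·39] + [(-13)·(-4) − (-32)·12] + [(-32)·(-43) − 11·(-4)]| = 4303, so the area is 2151.5.
Along each edge there are gcd(|Δx|,|Δy|)+1 lattice points, so counting each shared vertex once the boundary has gcd(16,26) + gcd(30,56) + gcd(10,27) + gcd(19,16) + gcd(43,39) = 2+2+1+1+1 = 7.
Pick's theorem gives I = A − B/2 + 1 = 2151.5 − 7/2 + 1 = 2149.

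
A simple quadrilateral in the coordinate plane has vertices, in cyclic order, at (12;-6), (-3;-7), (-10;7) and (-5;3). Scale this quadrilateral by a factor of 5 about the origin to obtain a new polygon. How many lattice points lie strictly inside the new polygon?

The shoelace formula gives twice the area as |[12·(-7) − (-3)·(-6)] + [(-3)·7 − (-10)·(-7)] + [(-10)·3 − (-5)·7] + [(-5)·(-6) − 12·3]| = 194, so the area is 97.
Summing gcd(|Δx|,|Δy|) over the edges gives the boundary count: gcd(15,1) + gcd(7,14) + gcd(5,4) + gcd(17,9) = 1+7+1+1 = 10.
Scaling by 5 multiplies the area by 5² = 25 (so the new area is 2425) and multiplies the boundary lattice-point count by 5, giving 50.
By Pick's theorem, the interior count of the dilated polygon is 2425 − 50/2 + 1 = 2401.

2401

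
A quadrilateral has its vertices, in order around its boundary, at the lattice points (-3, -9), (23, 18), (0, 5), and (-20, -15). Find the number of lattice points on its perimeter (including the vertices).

23

Summing gcd(|Δx|,|Δy|) over the edges gives the boundary count: gcd(26,27) + gcd(23,13) + gcd(20,20) + gcd(17,6) = 1+1+20+1 = 23.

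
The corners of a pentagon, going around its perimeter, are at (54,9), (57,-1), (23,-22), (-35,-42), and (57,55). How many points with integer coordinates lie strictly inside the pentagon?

The shoelace formula gives twice the area as |(54·(-1) − 57·9) + (57·(-22) − 23·(-1)) + (23·(-42) − (-35)·(-22)) + ((-35)·55 − 57·(-42)) + (57·9 − 54·55)| = 5522, so the area is 2761.
Summing gcd(|Δx|,|Δy|) over the edges gives the boundary count: gcd(3,10) + gcd(34,21) + gcd(58,20) + gcd(92,97) + gcd(3,46) = 1+1+2+1+1 = 6.
Pick's theorem gives I = A − B/2 + 1 = 2761 − 6/2 + 1 = 2759.

2759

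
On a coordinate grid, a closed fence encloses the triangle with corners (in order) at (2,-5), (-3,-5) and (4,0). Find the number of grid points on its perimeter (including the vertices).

7

The number of boundary lattice points is Σ gcd(|Δx|,|Δy|) = gcd(5,0) + gcd(7,5) + gcd(2,5) = 5+1+1 = 7.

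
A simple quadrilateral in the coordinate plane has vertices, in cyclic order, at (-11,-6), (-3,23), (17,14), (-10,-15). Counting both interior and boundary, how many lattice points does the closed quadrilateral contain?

465

By the shoelace formula, twice the signed area is |((-11)·23 − (-3)·(-6)) + ((-3)·14 − 17·23) + (17·(-15) − (-10)·14) + ((-10)·(-6) − (-11)·(-15))| = 924, so the area is 462.
The number of boundary lattice points is Σ gcd(|Δx|,|Δy|) = gcd(8,29) + gcd(20,9) + gcd(27,29) + gcd(1,9) = 1+1+1+1 = 4.
Pick's theorem gives I = A − B/2 + 1 = 462 − 4/2 + 1 = 461, so the closed region contains I + B = 461 + 4 = 465 lattice points.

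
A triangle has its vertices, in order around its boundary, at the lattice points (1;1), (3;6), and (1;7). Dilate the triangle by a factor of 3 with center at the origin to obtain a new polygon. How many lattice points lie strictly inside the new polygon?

43

The shoelace formula gives twice the area as |(1·6 − 3·1) + (3·7 − 1·6) + (1·1 − 1·7)| = 12, so the area is 6.
The number of boundary lattice points is Σ gcd(|Δx|,|Δy|) = gcd(2,5) + gcd(2,1) + gcd(0,6) = 1+1+6 = 8.
Scaling by 3 multiplies the area by 3² = 9 (so the new area is 54) and multiplies the boundary lattice-point count by 3, giving 24.
By Pick's theorem, the interior count of the dilated polygon is 54 − 24/2 + 1 = 43.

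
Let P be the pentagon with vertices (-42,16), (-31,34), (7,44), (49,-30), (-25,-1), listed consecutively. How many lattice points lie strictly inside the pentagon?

The shoelace formula gives twice the area as |[(-42)·34 − (-31)·16] + [(-31)·44 − 7·34] + [7·(-30) − 49·44] + [49·(-1) − (-25)·(-30)] + [(-25)·16 − (-42)·(-1)]| = 6141, so the area is 3070.5.
The number of boundary lattice points is Σ gcd(|Δx|,|Δy|) = gcd(11,18) + gcd(38,10) + gcd(42,74) + gcd(74,29) + gcd(17,17) = 1+2+2+1+17 = 23.
By Pick's theorem A = I + B/2 − 1, so I = 3070.5 − 23/2 + 1 = 3060.

3060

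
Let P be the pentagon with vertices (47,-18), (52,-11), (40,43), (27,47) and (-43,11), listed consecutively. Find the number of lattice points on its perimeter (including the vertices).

11

The number of boundary lattice points is Σ gcd(|Δx|,|Δy|) = gcd(5,7) + gcd(12,54) + gcd(13,4) + gcd(70,36) + gcd(90,29) = 1+6+1+2+1 = 11.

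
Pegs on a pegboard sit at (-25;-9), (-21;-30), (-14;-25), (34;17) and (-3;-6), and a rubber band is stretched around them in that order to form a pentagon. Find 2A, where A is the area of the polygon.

1002

Using the shoelace formula, 2A = |((-25)·(-30) − (-21)·(-9)) + ((-21)·(-25) − (-14)·(-30)) + ((-14)·17 − 34·(-25)) + (34·(-6) − (-3)·17) + ((-3)·(-9) − (-25)·(-6))| = 1002, so the area is 501.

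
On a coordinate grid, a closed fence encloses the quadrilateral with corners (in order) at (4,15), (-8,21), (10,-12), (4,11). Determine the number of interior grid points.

By the shoelace formula, twice the signed area is |[4·21 − (-8)·15] + [(-8)·(-12) − 10·21] + [10·11 − 4·(-12)] + [4·15 − 4·11]| = 264, so the area is 132.
Summing gcd(|Δx|,|Δy|) over the edges gives the boundary count: gcd(12,6) + gcd(18,33) + gcd(6,23) + gcd(0,4) = 6+3+1+4 = 14.
By Pick's theorem A = I + B/2 − 1, so I = 132 − 14/2 + 1 = 126.

126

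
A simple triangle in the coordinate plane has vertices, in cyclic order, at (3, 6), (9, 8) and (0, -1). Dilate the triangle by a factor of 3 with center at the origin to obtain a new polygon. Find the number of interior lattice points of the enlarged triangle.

By the shoelace formula, twice the signed area is |(3·8 − 9·6) + (9·(-1) − 0·8) + (0·6 − 3·(-1))| = 36, so the area is 18.
Along each edge there are gcd(|Δx|,|Δy|)+1 lattice points, so counting each shared vertex once the boundary has gcd(6,2) + gcd(9,9) + gcd(3,7) = 2+9+1 = 12.
Scaling by 3 multiplies the area by 3² = 9 (so the new area is 162) and multiplies the boundary lattice-point count by 3, giving 36.
By Pick's theorem, the interior count of the dilated polygon is 162 − 36/2 + 1 = 145.

145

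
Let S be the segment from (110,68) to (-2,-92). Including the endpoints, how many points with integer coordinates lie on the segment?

The number of lattice points on a segment between lattice points is gcd(|Δx|,|Δy|) + 1 = gcd(112,160) + 1 = 16 + 1 = 17.

17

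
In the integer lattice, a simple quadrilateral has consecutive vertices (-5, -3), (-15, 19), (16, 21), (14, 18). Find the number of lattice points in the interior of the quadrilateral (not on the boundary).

Using the shoelace formula, 2A = |((-5)·19 − (-15)·(-3)) + ((-15)·21 − 16·19) + (16·18 − 14·21) + (14·(-3) − (-5)·18)| = 717, so the area is 358.5.
Summing gcd(|Δx|,|Δy|) over the edges gives the boundary count: gcd(10,22) + gcd(31,2) + gcd(2,3) + gcd(19,21) = 2+1+1+1 = 5.
By Pick's theorem A = I + B/2 − 1, so I = 358.5 − 5/2 + 1 = 357.

357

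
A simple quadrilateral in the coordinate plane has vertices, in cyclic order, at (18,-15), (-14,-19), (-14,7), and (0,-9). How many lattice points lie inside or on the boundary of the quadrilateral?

334

By the shoelace formula, twice the signed area is |(18·(-19) − (-14)·(-15)) + ((-14)·7 − (-14)·(-19)) + ((-14)·(-9) − 0·7) + (0·(-15) − 18·(-9))| = 628, so the area is 314.
Summing gcd(|Δx|,|Δy|) over the edges gives the boundary count: gcd(32,4) + gcd(0,26) + gcd(14,16) + gcd(18,6) = 4+26+2+6 = 38.
Pick's theorem gives I = A − B/2 + 1 = 314 − 38/2 + 1 = 296, so the closed region contains I + B = 296 + 38 = 334 lattice points.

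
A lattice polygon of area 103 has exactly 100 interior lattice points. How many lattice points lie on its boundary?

8

Pick's theorem gives A = I + B/2 − 1, so B = 2(A − I + 1) = 2(103 − 100 + 1) = 8.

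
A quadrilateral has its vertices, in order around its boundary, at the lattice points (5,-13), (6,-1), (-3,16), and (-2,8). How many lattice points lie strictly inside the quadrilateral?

76

Using the shoelace formula, 2A = |(5·(-1) − 6·(-13)) + (6·16 − (-3)·(-1)) + ((-3)·8 − (-2)·16) + ((-2)·(-13) − 5·8)| = 160, so the area is 80.
Summing gcd(|Δx|,|Δy|) over the edges gives the boundary count: gcd(1,12) + gcd(9,17) + gcd(1,8) + gcd(7,21) = 1+1+1+7 = 10.
By Pick's theorem A = I + B/2 − 1, so I = 80 − 10/2 + 1 = 76.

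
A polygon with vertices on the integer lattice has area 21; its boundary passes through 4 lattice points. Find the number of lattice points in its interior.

From Pick's theorem, I = A − B/2 + 1 = 21 − 4/2 + 1 = 20.

20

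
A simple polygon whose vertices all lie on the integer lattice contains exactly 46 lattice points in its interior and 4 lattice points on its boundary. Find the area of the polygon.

Pick's theorem states A = I + B/2 − 1, so A = 46 + 4/2 − 1 = 47.

47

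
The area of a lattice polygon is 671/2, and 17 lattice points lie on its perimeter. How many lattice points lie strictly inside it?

328

Pick's theorem A = I + B/2 − 1 rearranges to I = A − B/2 + 1 = 671/2 − 17/2 + 1 = 328.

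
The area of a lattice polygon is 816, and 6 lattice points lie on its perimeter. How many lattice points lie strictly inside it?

814

From Pick's theorem, I = A − B/2 + 1 = 816 − 6/2 + 1 = 814.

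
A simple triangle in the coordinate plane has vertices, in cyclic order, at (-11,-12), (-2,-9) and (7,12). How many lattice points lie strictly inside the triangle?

76

The shoelace formula gives twice the area as |[(-11)·(-9) − (-2)·(-12)] + [(-2)·12 − 7·(-9)] + [7·(-12) − (-11)·12]| = 162, so the area is 81.
Summing gcd(|Δx|,|Δy|) over the edges gives the boundary count: gcd(9,3) + gcd(9,21) + gcd(18,24) = 3+3+6 = 12.
Pick's theorem gives I = A − B/2 + 1 = 81 − 12/2 + 1 = 76.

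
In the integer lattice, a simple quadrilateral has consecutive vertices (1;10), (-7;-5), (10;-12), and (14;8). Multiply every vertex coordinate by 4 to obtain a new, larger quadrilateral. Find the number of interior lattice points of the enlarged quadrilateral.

4619

Using the shoelace formula, 2A = |[1·(-5) − (-7)·10] + [(-7)·(-12) − 10·(-5)] + [10·8 − 14·(-12)] + [14·10 − 1·8]| = 579, so the area is 579/2.
The number of boundary lattice points is Σ gcd(|Δx|,|Δy|) = gcd(8,15) + gcd(17,7) + gcd(4,20) + gcd(13,2) = 1+1+4+1 = 7.
Scaling by 4 multiplies the area by 4² = 16 (so the new area is 4632) and multiplies the boundary lattice-point count by 4, giving 28.
By Pick's theorem, the interior count of the dilated polygon is 4632 − 28/2 + 1 = 4619.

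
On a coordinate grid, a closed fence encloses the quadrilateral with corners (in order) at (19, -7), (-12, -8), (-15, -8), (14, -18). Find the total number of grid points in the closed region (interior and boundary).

187

The shoelace formula gives twice the area as |[19·(-8) − (-12)·(-7)] + [(-12)·(-8) − (-15)·(-8)] + [(-15)·(-18) − 14·(-8)] + [14·(-7) − 19·(-18)]| = 366, so the area is 183.
The number of boundary lattice points is Σ gcd(|Δx|,|Δy|) = gcd(31,1) + gcd(3,0) + gcd(29,10) + gcd(5,11) = 1+3+1+1 = 6.
Pick's theorem gives I = A − B/2 + 1 = 183 − 6/2 + 1 = 181, so the closed region contains I + B = 181 + 6 = 187 lattice points.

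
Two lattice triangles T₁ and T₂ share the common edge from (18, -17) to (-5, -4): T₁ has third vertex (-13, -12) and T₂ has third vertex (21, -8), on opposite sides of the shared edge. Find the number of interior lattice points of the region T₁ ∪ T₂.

The union is the simple quadrilateral with vertices (18, -17), (-13, -12), (-5, -4), (21, -8) in order.
By the shoelace formula, twice the signed area is |(18·(-12) − (-13)·(-17)) + ((-13)·(-4) − (-5)·(-12)) + ((-5)·(-8) − 21·(-4)) + (21·(-17) − 18·(-8))| = 534, so the area is 267.
Summing gcd(|Δx|,|Δy|) over the edges gives the boundary count: gcd(31,5) + gcd(8,8) + gcd(26,4) + gcd(3,9) = 1+8+2+3 = 14.
By Pick's theorem I = A − B/2 + 1 = 267 − 14/2 + 1 = 261.

261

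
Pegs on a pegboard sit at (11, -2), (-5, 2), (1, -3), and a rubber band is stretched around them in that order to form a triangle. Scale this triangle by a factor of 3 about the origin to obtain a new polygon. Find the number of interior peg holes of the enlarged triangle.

By the shoelace formula, twice the signed area is |[11·2 − (-5)·(-2)] + [(-5)·(-3) − 1·2] + [1·(-2) − 11·(-3)]| = 56, so the area is 28.
Summing gcd(|Δx|,|Δy|) over the edges gives the boundary count: gcd(16,4) + gcd(6,5) + gcd(10,1) = 4+1+1 = 6.
Scaling by 3 multiplies the area by 3² = 9 (so the new area is 252) and multiplies the boundary lattice-point count by 3, giving 18.
By Pick's theorem, the interior count of the dilated polygon is 252 − 18/2 + 1 = 244.

244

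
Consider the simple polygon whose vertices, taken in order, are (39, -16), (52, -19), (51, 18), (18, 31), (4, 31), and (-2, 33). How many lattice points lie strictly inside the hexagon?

The shoelace formula gives twice the area as |(39·(-19) − 52·(-16)) + (52·18 − 51·(-19)) + (51·31 − 18·18) + (18·31 − 4·31) + (4·33 − (-2)·31) + ((-2)·(-16) − 39·33)| = 2626, so the area is 1313.
Along each edge there are gcd(|Δx|,|Δy|)+1 lattice points, so counting each shared vertex once the boundary has gcd(13,3) + gcd(1,37) + gcd(33,13) + gcd(14,0) + gcd(6,2) + gcd(41,49) = 1+1+1+14+2+1 = 20.
By Pick's theorem A = I + B/2 − 1, so I = 1313 − 20/2 + 1 = 1304.

1304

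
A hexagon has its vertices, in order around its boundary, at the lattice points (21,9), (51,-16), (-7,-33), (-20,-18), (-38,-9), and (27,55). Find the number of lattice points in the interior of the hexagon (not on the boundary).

3185

The shoelace formula gives twice the area as |(21·(-16) − 51·9) + (51·(-33) − (-7)·(-16)) + ((-7)·(-18) − (-20)·(-33)) + ((-20)·(-9) − (-38)·(-18)) + ((-38)·55 − 27·(-9)) + (27·9 − 21·55)| = 6387, so the area is 3193.5.
Along each edge there are gcd(|Δx|,|Δy|)+1 lattice points, so counting each shared vertex once the boundary has gcd(30,25) + gcd(58,17) + gcd(13,15) + gcd(18,9) + gcd(65,64) + gcd(6,46) = 5+1+1+9+1+2 = 19.
By Pick's theorem A = I + B/2 − 1, so I = 3193.5 − 19/2 + 1 = 3185.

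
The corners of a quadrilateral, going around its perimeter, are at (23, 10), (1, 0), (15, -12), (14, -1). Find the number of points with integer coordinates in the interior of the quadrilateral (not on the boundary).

145

By the shoelace formula, twice the signed area is |[23·0 − 1·10] + [1·(-12) − 15·0] + [15·(-1) − 14·(-12)] + [14·10 − 23·(-1)]| = 294, so the area is 147.
Summing gcd(|Δx|,|Δy|) over the edges gives the boundary count: gcd(22,10) + gcd(14,12) + gcd(1,11) + gcd(9,11) = 2+2+1+1 = 6.
By Pick's theorem A = I + B/2 − 1, so I = 147 − 6/2 + 1 = 145.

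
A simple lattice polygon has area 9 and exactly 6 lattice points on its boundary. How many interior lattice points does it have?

7

From Pick's theorem, I = A − B/2 + 1 = 9 − 6/2 + 1 = 7.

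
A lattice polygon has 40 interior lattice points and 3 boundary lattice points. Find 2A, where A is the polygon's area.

By Pick's theorem, A = I + B/2 − 1 = 40 + 3/2 − 1 = 81/2.
Hence 2A = 81.

81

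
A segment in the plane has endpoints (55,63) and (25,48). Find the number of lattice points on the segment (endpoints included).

The number of lattice points on a segment between lattice points is gcd(|Δx|,|Δy|) + 1 = gcd(30,15) + 1 = 15 + 1 = 16.

16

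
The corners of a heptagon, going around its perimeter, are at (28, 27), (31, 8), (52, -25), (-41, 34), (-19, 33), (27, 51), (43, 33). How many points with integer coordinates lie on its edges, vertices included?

The number of boundary lattice points is Σ gcd(|Δx|,|Δy|) = gcd(3,19) + gcd(21,33) + gcd(93,59) + gcd(22,1) + gcd(46,18) + gcd(16,18) + gcd(15,6) = 1+3+1+1+2+2+3 = 13.

13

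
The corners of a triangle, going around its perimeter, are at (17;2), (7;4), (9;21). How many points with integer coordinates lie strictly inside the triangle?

The shoelace formula gives twice the area as |(17·4 − 7·2) + (7·21 − 9·4) + (9·2 − 17·21)| = 174, so the area is 87.
Summing gcd(|Δx|,|Δy|) over the edges gives the boundary count: gcd(10,2) + gcd(2,17) + gcd(8,19) = 2+1+1 = 4.
Pick's theorem gives I = A − B/2 + 1 = 87 − 4/2 + 1 = 86.

86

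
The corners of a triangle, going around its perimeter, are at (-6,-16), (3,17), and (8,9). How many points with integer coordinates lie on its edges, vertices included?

The number of boundary lattice points is Σ gcd(|Δx|,|Δy|) = gcd(9,33) + gcd(5,8) + gcd(14,25) = 3+1+1 = 5.

5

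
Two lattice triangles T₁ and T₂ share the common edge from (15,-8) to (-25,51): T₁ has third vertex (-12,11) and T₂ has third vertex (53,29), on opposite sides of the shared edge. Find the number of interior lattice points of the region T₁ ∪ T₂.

2276

The union is the simple quadrilateral with vertices (15,-8), (-12,11), (-25,51), (53,29) in order.
By the shoelace formula, twice the signed area is |[15·11 − (-12)·(-8)] + [(-12)·51 − (-25)·11] + [(-25)·29 − 53·51] + [53·(-8) − 15·29]| = 4555, so the area is 4555/2.
The number of boundary lattice points is Σ gcd(|Δx|,|Δy|) = gcd(27,19) + gcd(13,40) + gcd(78,22) + gcd(38,37) = 1+1+2+1 = 5.
By Pick's theorem I = A − B/2 + 1 = 4555/2 − 5/2 + 1 = 2276.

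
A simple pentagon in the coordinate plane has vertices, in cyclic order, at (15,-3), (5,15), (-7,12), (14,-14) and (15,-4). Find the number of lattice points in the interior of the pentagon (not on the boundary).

249

By the shoelace formula, twice the signed area is |[15·15 − 5·(-3)] + [5·12 − (-7)·15] + [(-7)·(-14) − 14·12] + [14·(-4) − 15·(-14)] + [15·(-3) − 15·(-4)]| = 504, so the area is 252.
The number of boundary lattice points is Σ gcd(|Δx|,|Δy|) = gcd(10,18) + gcd(12,3) + gcd(21,26) + gcd(1,10) + gcd(0,1) = 2+3+1+1+1 = 8.
Pick's theorem gives I = A − B/2 + 1 = 252 − 8/2 + 1 = 249.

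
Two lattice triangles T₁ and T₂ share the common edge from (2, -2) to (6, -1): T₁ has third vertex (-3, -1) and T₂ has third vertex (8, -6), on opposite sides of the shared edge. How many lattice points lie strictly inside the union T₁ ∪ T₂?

The union is the simple quadrilateral with vertices (2, -2), (-3, -1), (6, -1), (8, -6) in order.
The shoelace formula gives twice the area as |[2·(-1) − (-3)·(-2)] + [(-3)·(-1) − 6·(-1)] + [6·(-6) − 8·(-1)] + [8·(-2) − 2·(-6)]| = 31, so the area is 31/2.
The number of boundary lattice points is Σ gcd(|Δx|,|Δy|) = gcd(5,1) + gcd(9,0) + gcd(2,5) + gcd(6,4) = 1+9+1+2 = 13.
By Pick's theorem I = A − B/2 + 1 = 31/2 − 13/2 + 1 = 10.

10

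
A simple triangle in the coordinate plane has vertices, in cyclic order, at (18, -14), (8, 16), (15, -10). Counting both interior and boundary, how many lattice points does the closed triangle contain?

By the shoelace formula, twice the signed area is |[18·16 − 8·(-14)] + [8·(-10) − 15·16] + [15·(-14) − 18·(-10)]| = 50, so the area is 25.
Summing gcd(|Δx|,|Δy|) over the edges gives the boundary count: gcd(10,30) + gcd(7,26) + gcd(3,4) = 10+1+1 = 12.
Pick's theorem gives I = A − B/2 + 1 = 25 − 12/2 + 1 = 20, so the closed region contains I + B = 20 + 12 = 32 lattice points.

32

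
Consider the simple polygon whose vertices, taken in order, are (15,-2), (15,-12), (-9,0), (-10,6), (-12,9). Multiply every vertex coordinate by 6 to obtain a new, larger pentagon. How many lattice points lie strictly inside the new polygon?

The shoelace formula gives twice the area as |(15·(-12) − 15·(-2)) + (15·0 − (-9)·(-12)) + ((-9)·6 − (-10)·0) + ((-10)·9 − (-12)·6) + ((-12)·(-2) − 15·9)| = 441, so the area is 220.5.
Summing gcd(|Δx|,|Δy|) over the edges gives the boundary count: gcd(0,10) + gcd(24,12) + gcd(1,6) + gcd(2,3) + gcd(27,11) = 10+12+1+1+1 = 25.
Scaling by 6 multiplies the area by 6² = 36 (so the new area is 7938) and multiplies the boundary lattice-point count by 6, giving 150.
By Pick's theorem, the interior count of the dilated polygon is 7938 − 150/2 + 1 = 7864.

7864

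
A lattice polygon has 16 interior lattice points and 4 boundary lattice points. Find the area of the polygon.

17

Pick's theorem states A = I + B/2 − 1, so A = 16 + 4/2 − 1 = 17.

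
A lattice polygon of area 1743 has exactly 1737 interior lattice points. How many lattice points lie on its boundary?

Pick's theorem gives A = I + B/2 − 1, so B = 2(A − I + 1) = 2(1743 − 1737 + 1) = 14.

14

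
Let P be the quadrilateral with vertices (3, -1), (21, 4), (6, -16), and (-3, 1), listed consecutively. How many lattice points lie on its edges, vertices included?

The number of boundary lattice points is Σ gcd(|Δx|,|Δy|) = gcd(18,5) + gcd(15,20) + gcd(9,17) + gcd(6,2) = 1+5+1+2 = 9.

9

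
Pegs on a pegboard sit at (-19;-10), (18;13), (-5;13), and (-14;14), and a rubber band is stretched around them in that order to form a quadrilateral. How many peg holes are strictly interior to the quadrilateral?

363

Using the shoelace formula, 2A = |((-19)·13 − 18·(-10)) + (18·13 − (-5)·13) + ((-5)·14 − (-14)·13) + ((-14)·(-10) − (-19)·14)| = 750, so the area is 375.
Along each edge there are gcd(|Δx|,|Δy|)+1 lattice points, so counting each shared vertex once the boundary has gcd(37,23) + gcd(23,0) + gcd(9,1) + gcd(5,24) = 1+23+1+1 = 26.
By Pick's theorem A = I + B/2 − 1, so I = 375 − 26/2 + 1 = 363.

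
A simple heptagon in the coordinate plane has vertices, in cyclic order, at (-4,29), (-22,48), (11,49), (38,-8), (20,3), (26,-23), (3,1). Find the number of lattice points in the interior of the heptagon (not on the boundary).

1587

Using the shoelace formula, 2A = |((-4)·48 − (-22)·29) + ((-22)·49 − 11·48) + (11·(-8) − 38·49) + (38·3 − 20·(-8)) + (20·(-23) − 26·3) + (26·1 − 3·(-23)) + (3·29 − (-4)·1)| = 3188, so the area is 1594.
Summing gcd(|Δx|,|Δy|) over the edges gives the boundary count: gcd(18,19) + gcd(33,1) + gcd(27,57) + gcd(18,11) + gcd(6,26) + gcd(23,24) + gcd(7,28) = 1+1+3+1+2+1+7 = 16.
Pick's theorem gives I = A − B/2 + 1 = 1594 − 16/2 + 1 = 1587.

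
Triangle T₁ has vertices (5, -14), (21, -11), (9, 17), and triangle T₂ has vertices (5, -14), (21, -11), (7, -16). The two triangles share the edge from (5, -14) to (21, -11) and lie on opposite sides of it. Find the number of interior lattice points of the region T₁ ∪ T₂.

The union is the simple quadrilateral with vertices (5, -14), (9, 17), (21, -11), (7, -16) in order.
By the shoelace formula, twice the signed area is |(5·17 − 9·(-14)) + (9·(-11) − 21·17) + (21·(-16) − 7·(-11)) + (7·(-14) − 5·(-16))| = 522, so the area is 261.
Summing gcd(|Δx|,|Δy|) over the edges gives the boundary count: gcd(4,31) + gcd(12,28) + gcd(14,5) + gcd(2,2) = 1+4+1+2 = 8.
By Pick's theorem I = A − B/2 + 1 = 261 − 8/2 + 1 = 258.

258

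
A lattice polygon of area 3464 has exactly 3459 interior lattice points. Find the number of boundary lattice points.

12

Pick's theorem gives A = I + B/2 − 1, so B = 2(A − I + 1) = 2(3464 − 3459 + 1) = 12.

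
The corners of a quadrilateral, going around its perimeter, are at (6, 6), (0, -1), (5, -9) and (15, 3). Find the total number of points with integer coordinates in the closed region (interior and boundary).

115

Using the shoelace formula, 2A = |[6·(-1) − 0·6] + [0·(-9) − 5·(-1)] + [5·3 − 15·(-9)] + [15·6 − 6·3]| = 221, so the area is 110.5.
Summing gcd(|Δx|,|Δy|) over the edges gives the boundary count: gcd(6,7) + gcd(5,8) + gcd(10,12) + gcd(9,3) = 1+1+2+3 = 7.
Pick's theorem gives I = A − B/2 + 1 = 110.5 − 7/2 + 1 = 108, so the closed region contains I + B = 108 + 7 = 115 lattice points.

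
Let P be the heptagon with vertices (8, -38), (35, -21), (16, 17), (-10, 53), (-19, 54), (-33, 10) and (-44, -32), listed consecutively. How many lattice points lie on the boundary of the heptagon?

Summing gcd(|Δx|,|Δy|) over the edges gives the boundary count: gcd(27,17) + gcd(19,38) + gcd(26,36) + gcd(9,1) + gcd(14,44) + gcd(11,42) + gcd(52,6) = 1+19+2+1+2+1+2 = 28.

28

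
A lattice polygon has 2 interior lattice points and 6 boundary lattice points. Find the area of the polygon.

By Pick's theorem, A = I + B/2 − 1 = 2 + 6/2 − 1 = 4.

4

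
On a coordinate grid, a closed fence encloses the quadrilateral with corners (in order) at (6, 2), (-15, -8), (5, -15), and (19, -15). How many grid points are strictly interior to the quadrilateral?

The shoelace formula gives twice the area as |(6·(-8) − (-15)·2) + ((-15)·(-15) − 5·(-8)) + (5·(-15) − 19·(-15)) + (19·2 − 6·(-15))| = 585, so the area is 585/2.
The number of boundary lattice points is Σ gcd(|Δx|,|Δy|) = gcd(21,10) + gcd(20,7) + gcd(14,0) + gcd(13,17) = 1+1+14+1 = 17.
Pick's theorem gives I = A − B/2 + 1 = 585/2 − 17/2 + 1 = 285.

285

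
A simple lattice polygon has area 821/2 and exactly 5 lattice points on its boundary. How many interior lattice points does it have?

Pick's theorem A = I + B/2 − 1 rearranges to I = A − B/2 + 1 = 821/2 − 5/2 + 1 = 409.

409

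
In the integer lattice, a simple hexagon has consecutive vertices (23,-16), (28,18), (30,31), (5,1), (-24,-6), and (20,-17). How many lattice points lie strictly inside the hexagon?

820

Using the shoelace formula, 2A = |[23·18 − 28·(-16)] + [28·31 − 30·18] + [30·1 − 5·31] + [5·(-6) − (-24)·1] + [(-24)·(-17) − 20·(-6)] + [20·(-16) − 23·(-17)]| = 1658, so the area is 829.
Along each edge there are gcd(|Δx|,|Δy|)+1 lattice points, so counting each shared vertex once the boundary has gcd(5,34) + gcd(2,13) + gcd(25,30) + gcd(29,7) + gcd(44,11) + gcd(3,1) = 1+1+5+1+11+1 = 20.
Pick's theorem gives I = A − B/2 + 1 = 829 − 20/2 + 1 = 820.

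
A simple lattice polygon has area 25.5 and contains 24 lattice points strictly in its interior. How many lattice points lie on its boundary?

Pick's theorem gives A = I + B/2 − 1, so B = 2(A − I + 1) = 2(25.5 − 24 + 1) = 5.

5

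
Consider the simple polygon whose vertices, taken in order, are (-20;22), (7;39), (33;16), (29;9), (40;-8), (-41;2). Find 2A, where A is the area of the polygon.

Using the shoelace formula, 2A = |((-20)·39 − 7·22) + (7·16 − 33·39) + (33·9 − 29·16) + (29·(-8) − 40·9) + (40·2 − (-41)·(-8)) + ((-41)·22 − (-20)·2)| = 3978, so the area is 1989.

3978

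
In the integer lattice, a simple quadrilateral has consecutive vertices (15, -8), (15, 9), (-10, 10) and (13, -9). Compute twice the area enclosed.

486

By the shoelace formula, twice the signed area is |[15·9 − 15·(-8)] + [15·10 − (-10)·9] + [(-10)·(-9) − 13·10] + [13·(-8) − 15·(-9)]| = 486, so the area is 243.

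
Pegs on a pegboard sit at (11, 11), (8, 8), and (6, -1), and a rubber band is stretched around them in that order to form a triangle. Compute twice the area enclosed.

The shoelace formula gives twice the area as |(11·8 − 8·11) + (8·(-1) − 6·8) + (6·11 − 11·(-1))| = 21, so the area is 21/2.

21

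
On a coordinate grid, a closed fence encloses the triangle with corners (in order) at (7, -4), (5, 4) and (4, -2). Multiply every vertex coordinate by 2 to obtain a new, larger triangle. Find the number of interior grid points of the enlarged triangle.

37

By the shoelace formula, twice the signed area is |(7·4 − 5·(-4)) + (5·(-2) − 4·4) + (4·(-4) − 7·(-2))| = 20, so the area is 10.
Summing gcd(|Δx|,|Δy|) over the edges gives the boundary count: gcd(2,8) + gcd(1,6) + gcd(3,2) = 2+1+1 = 4.
Scaling by 2 multiplies the area by 2² = 4 (so the new area is 40) and multiplies the boundary lattice-point count by 2, giving 8.
By Pick's theorem, the interior count of the dilated polygon is 40 − 8/2 + 1 = 37.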